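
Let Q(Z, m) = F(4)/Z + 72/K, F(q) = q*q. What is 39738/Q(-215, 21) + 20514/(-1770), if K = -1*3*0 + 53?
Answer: 1131612319/36580 ≈ 30935.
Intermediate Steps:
F(q) = q²
K = 53 (K = -3*0 + 53 = 0 + 53 = 53)
Q(Z, m) = 72/53 + 16/Z (Q(Z, m) = 4²/Z + 72/53 = 16/Z + 72*(1/53) = 16/Z + 72/53 = 72/53 + 16/Z)
39738/Q(-215, 21) + 20514/(-1770) = 39738/(72/53 + 16/(-215)) + 20514/(-1770) = 39738/(72/53 + 16*(-1/215)) + 20514*(-1/1770) = 39738/(72/53 - 16/215) - 3419/295 = 39738/(14632/11395) - 3419/295 = 39738*(11395/14632) - 3419/295 = 226407255/7316 - 3419/295 = 1131612319/36580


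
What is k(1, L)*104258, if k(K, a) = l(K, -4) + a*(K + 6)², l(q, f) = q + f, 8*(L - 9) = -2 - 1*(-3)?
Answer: 185214337/4 ≈ 4.6304e+7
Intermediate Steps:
L = 73/8 (L = 9 + (-2 - 1*(-3))/8 = 9 + (-2 + 3)/8 = 9 + (⅛)*1 = 9 + ⅛ = 73/8 ≈ 9.1250)
l(q, f) = f + q
k(K, a) = -4 + K + a*(6 + K)² (k(K, a) = (-4 + K) + a*(K + 6)² = (-4 + K) + a*(6 + K)² = -4 + K + a*(6 + K)²)
k(1, L)*104258 = (-4 + 1 + 73*(6 + 1)²/8)*104258 = (-4 + 1 + (73/8)*7²)*104258 = (-4 + 1 + (73/8)*49)*104258 = (-4 + 1 + 3577/8)*104258 = (3553/8)*104258 = 185214337/4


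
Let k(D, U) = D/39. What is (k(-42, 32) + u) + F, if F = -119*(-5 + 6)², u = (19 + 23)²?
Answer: 21371/13 ≈ 1643.9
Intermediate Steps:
k(D, U) = D/39 (k(D, U) = D*(1/39) = D/39)
u = 1764 (u = 42² = 1764)
F = -119 (F = -119*1² = -119*1 = -119)
(k(-42, 32) + u) + F = ((1/39)*(-42) + 1764) - 119 = (-14/13 + 1764) - 119 = 22918/13 - 119 = 21371/13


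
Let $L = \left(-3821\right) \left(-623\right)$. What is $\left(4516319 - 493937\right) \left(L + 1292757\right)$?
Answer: $14775174457680$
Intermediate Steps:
$L = 2380483$
$\left(4516319 - 493937\right) \left(L + 1292757\right) = \left(4516319 - 493937\right) \left(2380483 + 1292757\right) = 4022382 \cdot 3673240 = 14775174457680$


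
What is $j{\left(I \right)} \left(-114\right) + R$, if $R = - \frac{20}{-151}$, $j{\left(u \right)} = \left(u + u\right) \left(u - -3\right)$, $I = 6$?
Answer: $- \frac{1859092}{151} \approx -12312.0$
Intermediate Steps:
$j{\left(u \right)} = 2 u \left(3 + u\right)$ ($j{\left(u \right)} = 2 u \left(u + 3\right) = 2 u \left(3 + u\right)$)
$R = \frac{20}{151}$ ($R = \left(-20\right) \left(- \frac{1}{151}\right) = \frac{20}{151} \approx 0.13245$)
$j{\left(I \right)} \left(-114\right) + R = 2 \cdot 6 \left(3 + 6\right) \left(-114\right) + \frac{20}{151} = 2 \cdot 6 \cdot 9 \left(-114\right) + \frac{20}{151} = 108 \left(-114\right) + \frac{20}{151} = -12312 + \frac{20}{151} = - \frac{1859092}{151}$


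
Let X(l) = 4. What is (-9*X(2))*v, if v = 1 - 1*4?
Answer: 108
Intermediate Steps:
v = -3 (v = 1 - 4 = -3)
(-9*X(2))*v = -9*4*(-3) = -36*(-3) = 108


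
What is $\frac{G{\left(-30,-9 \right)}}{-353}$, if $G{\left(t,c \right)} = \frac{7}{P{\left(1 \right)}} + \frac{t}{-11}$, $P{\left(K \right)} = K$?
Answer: $- \frac{107}{3883} \approx -0.027556$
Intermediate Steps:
$G{\left(t,c \right)} = 7 - \frac{t}{11}$ ($G{\left(t,c \right)} = \frac{7}{1} + \frac{t}{-11} = 7 \cdot 1 + t \left(- \frac{1}{11}\right) = 7 - \frac{t}{11}$)
$\frac{G{\left(-30,-9 \right)}}{-353} = \frac{7 - - \frac{30}{11}}{-353} = \left(7 + \frac{30}{11}\right) \left(- \frac{1}{353}\right) = \frac{107}{11} \left(- \frac{1}{353}\right) = - \frac{107}{3883}$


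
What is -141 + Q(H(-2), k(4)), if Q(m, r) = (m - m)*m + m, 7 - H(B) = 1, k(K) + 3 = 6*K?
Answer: -135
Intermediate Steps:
k(K) = -3 + 6*K
H(B) = 6 (H(B) = 7 - 1*1 = 7 - 1 = 6)
Q(m, r) = m (Q(m, r) = 0*m + m = 0 + m = m)
-141 + Q(H(-2), k(4)) = -141 + 6 = -135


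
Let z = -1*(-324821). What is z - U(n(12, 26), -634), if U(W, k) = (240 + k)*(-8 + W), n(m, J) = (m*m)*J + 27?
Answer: 1807443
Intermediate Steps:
n(m, J) = 27 + J*m² (n(m, J) = m²*J + 27 = J*m² + 27 = 27 + J*m²)
z = 324821
U(W, k) = (-8 + W)*(240 + k)
z - U(n(12, 26), -634) = 324821 - (-1920 - 8*(-634) + 240*(27 + 26*12²) + (27 + 26*12²)*(-634)) = 324821 - (-1920 + 5072 + 240*(27 + 26*144) + (27 + 26*144)*(-634)) = 324821 - (-1920 + 5072 + 240*(27 + 3744) + (27 + 3744)*(-634)) = 324821 - (-1920 + 5072 + 240*3771 + 3771*(-634)) = 324821 - (-1920 + 5072 + 905040 - 2390814) = 324821 - 1*(-1482622) = 324821 + 1482622 = 1807443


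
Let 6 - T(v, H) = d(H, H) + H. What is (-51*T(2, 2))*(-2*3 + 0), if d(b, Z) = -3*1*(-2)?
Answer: -612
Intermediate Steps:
d(b, Z) = 6 (d(b, Z) = -3*(-2) = 6)
T(v, H) = -H (T(v, H) = 6 - (6 + H) = 6 + (-6 - H) = -H)
(-51*T(2, 2))*(-2*3 + 0) = (-(-51)*2)*(-2*3 + 0) = (-51*(-2))*(-6 + 0) = 102*(-6) = -612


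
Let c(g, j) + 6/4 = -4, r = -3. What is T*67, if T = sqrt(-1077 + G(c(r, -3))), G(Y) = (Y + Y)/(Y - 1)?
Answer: 67*I*sqrt(181727)/13 ≈ 2197.1*I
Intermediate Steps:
c(g, j) = -11/2 (c(g, j) = -3/2 - 4 = -11/2)
G(Y) = 2*Y/(-1 + Y) (G(Y) = (2*Y)/(-1 + Y) = 2*Y/(-1 + Y))
T = I*sqrt(181727)/13 (T = sqrt(-1077 + 2*(-11/2)/(-1 - 11/2)) = sqrt(-1077 + 2*(-11/2)/(-13/2)) = sqrt(-1077 + 2*(-11/2)*(-2/13)) = sqrt(-1077 + 22/13) = sqrt(-13979/13) = I*sqrt(181727)/13 ≈ 32.792*I)
T*67 = (I*sqrt(181727)/13)*67 = 67*I*sqrt(181727)/13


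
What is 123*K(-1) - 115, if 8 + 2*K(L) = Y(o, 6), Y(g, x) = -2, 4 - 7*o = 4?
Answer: -730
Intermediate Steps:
o = 0 (o = 4/7 - ⅐*4 = 4/7 - 4/7 = 0)
K(L) = -5 (K(L) = -4 + (½)*(-2) = -4 - 1 = -5)
123*K(-1) - 115 = 123*(-5) - 115 = -615 - 115 = -730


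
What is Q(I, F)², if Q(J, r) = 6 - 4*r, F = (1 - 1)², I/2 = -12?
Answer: 36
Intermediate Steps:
I = -24 (I = 2*(-12) = -24)
F = 0 (F = 0² = 0)
Q(I, F)² = (6 - 4*0)² = (6 + 0)² = 6² = 36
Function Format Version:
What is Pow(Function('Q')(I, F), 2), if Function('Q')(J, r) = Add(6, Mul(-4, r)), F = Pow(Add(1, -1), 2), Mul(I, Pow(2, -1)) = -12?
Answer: 36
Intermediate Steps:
I = -24 (I = Mul(2, -12) = -24)
F = 0 (F = Pow(0, 2) = 0)
Pow(Function('Q')(I, F), 2) = Pow(Add(6, Mul(-4, 0)), 2) = Pow(Add(6, 0), 2) = Pow(6, 2) = 36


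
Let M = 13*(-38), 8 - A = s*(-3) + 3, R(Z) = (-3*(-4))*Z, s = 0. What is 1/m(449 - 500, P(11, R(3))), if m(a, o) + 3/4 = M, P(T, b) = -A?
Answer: -4/1979 ≈ -0.0020212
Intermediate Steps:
R(Z) = 12*Z
A = 5 (A = 8 - (0*(-3) + 3) = 8 - (0 + 3) = 8 - 1*3 = 8 - 3 = 5)
P(T, b) = -5 (P(T, b) = -1*5 = -5)
M = -494
m(a, o) = -1979/4 (m(a, o) = -¾ - 494 = -1979/4)
1/m(449 - 500, P(11, R(3))) = 1/(-1979/4) = -4/1979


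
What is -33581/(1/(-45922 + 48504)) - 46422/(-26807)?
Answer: -2324331502172/26807 ≈ -8.6706e+7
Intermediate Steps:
-33581/(1/(-45922 + 48504)) - 46422/(-26807) = -33581/(1/2582) - 46422*(-1/26807) = -33581/1/2582 + 46422/26807 = -33581*2582 + 46422/26807 = -86706142 + 46422/26807 = -2324331502172/26807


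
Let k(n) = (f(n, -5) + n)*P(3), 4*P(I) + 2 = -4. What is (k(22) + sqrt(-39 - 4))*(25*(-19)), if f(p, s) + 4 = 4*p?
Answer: 75525 - 475*I*sqrt(43) ≈ 75525.0 - 3114.8*I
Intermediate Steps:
f(p, s) = -4 + 4*p
P(I) = -3/2 (P(I) = -1/2 + (1/4)*(-4) = -1/2 - 1 = -3/2)
k(n) = 6 - 15*n/2 (k(n) = ((-4 + 4*n) + n)*(-3/2) = (-4 + 5*n)*(-3/2) = 6 - 15*n/2)
(k(22) + sqrt(-39 - 4))*(25*(-19)) = ((6 - 15/2*22) + sqrt(-39 - 4))*(25*(-19)) = ((6 - 165) + sqrt(-43))*(-475) = (-159 + I*sqrt(43))*(-475) = 75525 - 475*I*sqrt(43)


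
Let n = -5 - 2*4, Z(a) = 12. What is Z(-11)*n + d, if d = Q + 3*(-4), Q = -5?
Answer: -173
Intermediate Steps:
d = -17 (d = -5 + 3*(-4) = -5 - 12 = -17)
n = -13 (n = -5 - 8 = -13)
Z(-11)*n + d = 12*(-13) - 17 = -156 - 17 = -173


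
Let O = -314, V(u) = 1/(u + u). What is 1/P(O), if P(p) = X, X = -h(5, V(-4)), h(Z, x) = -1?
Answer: 1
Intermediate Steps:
V(u) = 1/(2*u)
X = 1 (X = -1*(-1) = 1)
P(p) = 1
1/P(O) = 1/1 = 1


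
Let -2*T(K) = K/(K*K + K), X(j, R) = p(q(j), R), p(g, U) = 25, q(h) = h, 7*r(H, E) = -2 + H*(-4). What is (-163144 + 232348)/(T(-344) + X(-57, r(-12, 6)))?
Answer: 15824648/5717 ≈ 2768.0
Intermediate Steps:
r(H, E) = -2/7 - 4*H/7 (r(H, E) = (-2 + H*(-4))/7 = (-2 - 4*H)/7 = -2/7 - 4*H/7)
X(j, R) = 25
T(K) = -K/(2*(K + K²)) (T(K) = -K/(2*(K*K + K)) = -K/(2*(K² + K)) = -K/(2*(K + K²)))
(-163144 + 232348)/(T(-344) + X(-57, r(-12, 6))) = (-163144 + 232348)/(-1/(2 + 2*(-344)) + 25) = 69204/(-1/(2 - 688) + 25) = 69204/(-1/(-686) + 25) = 69204/(-1*(-1/686) + 25) = 69204/(1/686 + 25) = 69204/(17151/686) = 69204*(686/17151) = 15824648/5717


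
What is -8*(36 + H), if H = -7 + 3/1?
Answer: -256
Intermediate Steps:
H = -4 (H = -7 + 3*1 = -7 + 3 = -4)
-8*(36 + H) = -8*(36 - 4) = -8*32 = -256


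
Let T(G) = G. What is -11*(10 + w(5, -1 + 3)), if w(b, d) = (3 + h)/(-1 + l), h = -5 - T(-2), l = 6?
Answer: -110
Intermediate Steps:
h = -3 (h = -5 - 1*(-2) = -5 + 2 = -3)
w(b, d) = 0 (w(b, d) = (3 - 3)/(-1 + 6) = 0/5 = 0*(1/5) = 0)
-11*(10 + w(5, -1 + 3)) = -11*(10 + 0) = -11*10 = -110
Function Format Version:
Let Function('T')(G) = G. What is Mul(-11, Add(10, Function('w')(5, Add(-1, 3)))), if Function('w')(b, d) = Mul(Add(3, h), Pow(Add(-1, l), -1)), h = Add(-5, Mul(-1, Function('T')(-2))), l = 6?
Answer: -110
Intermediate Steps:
h = -3 (h = Add(-5, Mul(-1, -2)) = Add(-5, 2) = -3)
Function('w')(b, d) = 0 (Function('w')(b, d) = Mul(Add(3, -3), Pow(Add(-1, 6), -1)) = Mul(0, Pow(5, -1)) = Mul(0, Rational(1, 5)) = 0)
Mul(-11, Add(10, Function('w')(5, Add(-1, 3)))) = Mul(-11, Add(10, 0)) = Mul(-11, 10) = -110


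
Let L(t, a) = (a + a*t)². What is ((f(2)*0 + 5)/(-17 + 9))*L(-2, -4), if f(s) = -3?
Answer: -10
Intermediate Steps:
((f(2)*0 + 5)/(-17 + 9))*L(-2, -4) = ((-3*0 + 5)/(-17 + 9))*((-4)²*(1 - 2)²) = ((0 + 5)/(-8))*(16*(-1)²) = (5*(-⅛))*(16*1) = -5/8*16 = -10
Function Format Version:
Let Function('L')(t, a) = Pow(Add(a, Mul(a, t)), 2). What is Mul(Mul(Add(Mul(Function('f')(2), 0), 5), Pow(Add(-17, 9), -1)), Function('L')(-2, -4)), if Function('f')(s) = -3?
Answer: -10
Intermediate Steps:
Mul(Mul(Add(Mul(Function('f')(2), 0), 5), Pow(Add(-17, 9), -1)), Function('L')(-2, -4)) = Mul(Mul(Add(Mul(-3, 0), 5), Pow(Add(-17, 9), -1)), Mul(Pow(-4, 2), Pow(Add(1, -2), 2))) = Mul(Mul(Add(0, 5), Pow(-8, -1)), Mul(16, Pow(-1, 2))) = Mul(Mul(5, Rational(-1, 8)), Mul(16, 1)) = Mul(Rational(-5, 8), 16) = -10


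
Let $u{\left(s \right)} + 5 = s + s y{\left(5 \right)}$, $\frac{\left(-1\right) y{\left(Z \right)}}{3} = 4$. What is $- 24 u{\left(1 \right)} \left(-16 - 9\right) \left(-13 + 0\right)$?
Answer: $124800$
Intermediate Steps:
$y{\left(Z \right)} = -12$ ($y{\left(Z \right)} = \left(-3\right) 4 = -12$)
$u{\left(s \right)} = -5 - 11 s$ ($u{\left(s \right)} = -5 + \left(s + s \left(-12\right)\right) = -5 + \left(s - 12 s\right) = -5 - 11 s$)
$- 24 u{\left(1 \right)} \left(-16 - 9\right) \left(-13 + 0\right) = - 24 \left(-5 - 11\right) \left(-16 - 9\right) \left(-13 + 0\right) = - 24 \left(-5 - 11\right) \left(\left(-25\right) \left(-13\right)\right) = \left(-24\right) \left(-16\right) 325 = 384 \cdot 325 = 124800$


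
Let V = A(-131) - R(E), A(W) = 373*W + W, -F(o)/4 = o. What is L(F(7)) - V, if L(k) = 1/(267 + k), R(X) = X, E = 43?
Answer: 11719844/239 ≈ 49037.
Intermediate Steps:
F(o) = -4*o
A(W) = 374*W
V = -49037 (V = 374*(-131) - 1*43 = -48994 - 43 = -49037)
L(F(7)) - V = 1/(267 - 4*7) - 1*(-49037) = 1/(267 - 28) + 49037 = 1/239 + 49037 = 11719844/239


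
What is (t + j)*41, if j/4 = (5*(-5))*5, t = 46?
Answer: -18614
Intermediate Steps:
j = -500 (j = 4*((5*(-5))*5) = 4*(-25*5) = 4*(-125) = -500)
(t + j)*41 = (46 - 500)*41 = -454*41 = -18614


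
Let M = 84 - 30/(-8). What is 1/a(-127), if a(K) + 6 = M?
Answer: 4/327 ≈ 0.012232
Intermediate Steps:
M = 351/4 (M = 84 - 30*(-⅛) = 84 + 15/4 = 351/4 ≈ 87.750)
a(K) = 327/4 (a(K) = -6 + 351/4 = 327/4)
1/a(-127) = 1/(327/4) = 4/327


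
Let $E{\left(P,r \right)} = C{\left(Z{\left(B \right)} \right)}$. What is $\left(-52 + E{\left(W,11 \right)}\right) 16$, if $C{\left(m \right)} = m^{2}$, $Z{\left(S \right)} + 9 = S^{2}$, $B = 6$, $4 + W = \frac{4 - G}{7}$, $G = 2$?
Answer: $10832$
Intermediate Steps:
$W = - \frac{26}{7}$ ($W = -4 + \frac{4 - 2}{7} = -4 + \left(4 - 2\right) \frac{1}{7} = -4 + 2 \cdot \frac{1}{7} = -4 + \frac{2}{7} = - \frac{26}{7} \approx -3.7143$)
$Z{\left(S \right)} = -9 + S^{2}$
$E{\left(P,r \right)} = 729$ ($E{\left(P,r \right)} = \left(-9 + 6^{2}\right)^{2} = \left(-9 + 36\right)^{2} = 27^{2} = 729$)
$\left(-52 + E{\left(W,11 \right)}\right) 16 = \left(-52 + 729\right) 16 = 677 \cdot 16 = 10832$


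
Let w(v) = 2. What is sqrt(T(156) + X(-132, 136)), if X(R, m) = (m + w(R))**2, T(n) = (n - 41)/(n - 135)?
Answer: sqrt(8400819)/21 ≈ 138.02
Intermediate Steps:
T(n) = (-41 + n)/(-135 + n)
X(R, m) = (2 + m)**2 (X(R, m) = (m + 2)**2 = (2 + m)**2)
sqrt(T(156) + X(-132, 136)) = sqrt((-41 + 156)/(-135 + 156) + (2 + 136)**2) = sqrt(115/21 + 138**2) = sqrt((1/21)*115 + 19044) = sqrt(115/21 + 19044) = sqrt(400039/21) = sqrt(8400819)/21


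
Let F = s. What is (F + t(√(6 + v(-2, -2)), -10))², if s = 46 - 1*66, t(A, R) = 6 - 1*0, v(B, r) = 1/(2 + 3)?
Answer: 196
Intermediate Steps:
v(B, r) = ⅕ (v(B, r) = 1/5 = ⅕)
t(A, R) = 6 (t(A, R) = 6 + 0 = 6)
s = -20 (s = 46 - 66 = -20)
F = -20
(F + t(√(6 + v(-2, -2)), -10))² = (-20 + 6)² = (-14)² = 196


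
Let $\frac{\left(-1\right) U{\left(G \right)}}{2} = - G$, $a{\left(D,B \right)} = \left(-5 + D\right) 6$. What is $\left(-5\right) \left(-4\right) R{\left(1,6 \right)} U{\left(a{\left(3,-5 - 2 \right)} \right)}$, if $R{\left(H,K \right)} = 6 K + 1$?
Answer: $-17760$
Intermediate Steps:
$R{\left(H,K \right)} = 1 + 6 K$
$a{\left(D,B \right)} = -30 + 6 D$
$U{\left(G \right)} = 2 G$ ($U{\left(G \right)} = - 2 \left(- G\right) = 2 G$)
$\left(-5\right) \left(-4\right) R{\left(1,6 \right)} U{\left(a{\left(3,-5 - 2 \right)} \right)} = \left(-5\right) \left(-4\right) \left(1 + 6 \cdot 6\right) 2 \left(-30 + 6 \cdot 3\right) = 20 \left(1 + 36\right) 2 \left(-30 + 18\right) = 20 \cdot 37 \cdot 2 \left(-12\right) = 740 \left(-24\right) = -17760$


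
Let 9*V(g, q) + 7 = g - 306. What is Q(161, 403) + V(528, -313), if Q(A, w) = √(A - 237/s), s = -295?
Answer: 215/9 + 2*√3520235/295 ≈ 36.609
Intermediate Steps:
V(g, q) = -313/9 + g/9 (V(g, q) = -7/9 + (g - 306)/9 = -7/9 + (-306 + g)/9 = -7/9 + (-34 + g/9) = -313/9 + g/9)
Q(A, w) = √(237/295 + A) (Q(A, w) = √(A - 237/(-295)) = √(A - 237*(-1/295)) = √(A + 237/295) = √(237/295 + A))
Q(161, 403) + V(528, -313) = √(69915 + 87025*161)/295 + (-313/9 + (⅑)*528) = √(69915 + 14011025)/295 + (-313/9 + 176/3) = √14080940/295 + 215/9 = (2*√3520235)/295 + 215/9 = 2*√3520235/295 + 215/9 = 215/9 + 2*√3520235/295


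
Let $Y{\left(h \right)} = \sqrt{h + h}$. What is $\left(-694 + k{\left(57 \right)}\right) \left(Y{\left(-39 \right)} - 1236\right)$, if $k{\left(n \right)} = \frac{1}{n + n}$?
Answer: $\frac{16297690}{19} - \frac{79115 i \sqrt{78}}{114} \approx 8.5777 \cdot 10^{5} - 6129.2 i$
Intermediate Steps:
$k{\left(n \right)} = \frac{1}{2 n}$
$Y{\left(h \right)} = \sqrt{2} \sqrt{h}$ ($Y{\left(h \right)} = \sqrt{2 h} = \sqrt{2} \sqrt{h}$)
$\left(-694 + k{\left(57 \right)}\right) \left(Y{\left(-39 \right)} - 1236\right) = \left(-694 + \frac{1}{2 \cdot 57}\right) \left(\sqrt{2} \sqrt{-39} - 1236\right) = \left(-694 + \frac{1}{2} \cdot \frac{1}{57}\right) \left(\sqrt{2} i \sqrt{39} - 1236\right) = \left(-694 + \frac{1}{114}\right) \left(i \sqrt{78} - 1236\right) = - \frac{79115 \left(-1236 + i \sqrt{78}\right)}{114} = \frac{16297690}{19} - \frac{79115 i \sqrt{78}}{114}$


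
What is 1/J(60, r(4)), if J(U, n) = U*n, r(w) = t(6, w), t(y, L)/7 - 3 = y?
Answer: 1/3780 ≈ 0.00026455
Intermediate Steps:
t(y, L) = 21 + 7*y
r(w) = 63 (r(w) = 21 + 7*6 = 21 + 42 = 63)
1/J(60, r(4)) = 1/(60*63) = 1/3780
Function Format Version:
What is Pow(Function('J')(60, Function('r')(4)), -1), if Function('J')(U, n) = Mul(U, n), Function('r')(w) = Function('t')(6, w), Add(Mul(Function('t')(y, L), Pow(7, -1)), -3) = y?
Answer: Rational(1, 3780) ≈ 0.00026455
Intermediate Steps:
Function('t')(y, L) = Add(21, Mul(7, y))
Function('r')(w) = 63 (Function('r')(w) = Add(21, Mul(7, 6)) = Add(21, 42) = 63)
Pow(Function('J')(60, Function('r')(4)), -1) = Pow(Mul(60, 63), -1) = Pow(3780, -1) = Rational(1, 3780)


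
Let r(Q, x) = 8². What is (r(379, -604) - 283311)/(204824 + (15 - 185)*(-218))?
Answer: -283247/241884 ≈ -1.1710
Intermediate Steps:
r(Q, x) = 64
(r(379, -604) - 283311)/(204824 + (15 - 185)*(-218)) = (64 - 283311)/(204824 + (15 - 185)*(-218)) = -283247/(204824 - 170*(-218)) = -283247/(204824 + 37060) = -283247/241884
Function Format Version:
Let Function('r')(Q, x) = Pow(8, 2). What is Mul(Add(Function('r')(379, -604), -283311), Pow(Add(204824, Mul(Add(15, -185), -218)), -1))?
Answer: Rational(-283247, 241884) ≈ -1.1710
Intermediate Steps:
Function('r')(Q, x) = 64
Mul(Add(Function('r')(379, -604), -283311), Pow(Add(204824, Mul(Add(15, -185), -218)), -1)) = Mul(Add(64, -283311), Pow(Add(204824, Mul(Add(15, -185), -218)), -1)) = Mul(-283247, Pow(Add(204824, Mul(-170, -218)), -1)) = Mul(-283247, Pow(Add(204824, 37060), -1)) = Mul(-283247, Pow(241884, -1)) = Mul(-283247, Rational(1, 241884)) = Rational(-283247, 241884)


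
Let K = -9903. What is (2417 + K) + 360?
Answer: -7126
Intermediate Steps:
(2417 + K) + 360 = (2417 - 9903) + 360 = -7486 + 360 = -7126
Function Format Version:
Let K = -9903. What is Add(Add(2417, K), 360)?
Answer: -7126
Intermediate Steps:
Add(Add(2417, K), 360) = Add(Add(2417, -9903), 360) = Add(-7486, 360) = -7126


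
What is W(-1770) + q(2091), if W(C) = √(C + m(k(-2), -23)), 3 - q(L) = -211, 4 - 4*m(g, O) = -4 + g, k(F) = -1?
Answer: 214 + I*√7071/2 ≈ 214.0 + 42.045*I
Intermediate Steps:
m(g, O) = 2 - g/4 (m(g, O) = 1 - (-4 + g)/4 = 1 + (1 - g/4) = 2 - g/4)
q(L) = 214 (q(L) = 3 - 1*(-211) = 3 + 211 = 214)
W(C) = √(9/4 + C) (W(C) = √(C + (2 - ¼*(-1))) = √(C + (2 + ¼)) = √(C + 9/4) = √(9/4 + C))
W(-1770) + q(2091) = √(9 + 4*(-1770))/2 + 214 = √(9 - 7080)/2 + 214 = √(-7071)/2 + 214 = (I*√7071)/2 + 214 = I*√7071/2 + 214 = 214 + I*√7071/2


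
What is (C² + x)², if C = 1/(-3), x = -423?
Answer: 14485636/81 ≈ 1.7884e+5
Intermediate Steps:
C = -⅓ ≈ -0.33333
(C² + x)² = ((-⅓)² - 423)² = (⅑ - 423)² = (-3806/9)² = 14485636/81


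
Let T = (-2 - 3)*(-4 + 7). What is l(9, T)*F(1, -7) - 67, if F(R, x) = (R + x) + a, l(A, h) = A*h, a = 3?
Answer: 338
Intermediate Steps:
T = -15 (T = -5*3 = -15)
F(R, x) = 3 + R + x (F(R, x) = (R + x) + 3 = 3 + R + x)
l(9, T)*F(1, -7) - 67 = (9*(-15))*(3 + 1 - 7) - 67 = -135*(-3) - 67 = 405 - 67 = 338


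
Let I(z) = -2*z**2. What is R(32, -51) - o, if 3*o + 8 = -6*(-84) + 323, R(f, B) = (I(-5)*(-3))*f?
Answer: 4527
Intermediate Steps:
R(f, B) = 150*f (R(f, B) = (-2*(-5)**2*(-3))*f = (-2*25*(-3))*f = (-50*(-3))*f = 150*f)
o = 273 (o = -8/3 + (-6*(-84) + 323)/3 = -8/3 + (504 + 323)/3 = -8/3 + (1/3)*827 = -8/3 + 827/3 = 273)
R(32, -51) - o = 150*32 - 1*273 = 4800 - 273 = 4527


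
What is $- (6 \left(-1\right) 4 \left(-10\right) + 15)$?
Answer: $-255$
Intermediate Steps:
$- (6 \left(-1\right) 4 \left(-10\right) + 15) = - (\left(-6\right) 4 \left(-10\right) + 15) = - (\left(-24\right) \left(-10\right) + 15) = - (240 + 15) = \left(-1\right) 255 = -255$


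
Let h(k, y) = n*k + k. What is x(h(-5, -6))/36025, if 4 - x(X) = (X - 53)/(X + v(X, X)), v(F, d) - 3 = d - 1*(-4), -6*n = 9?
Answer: 197/864600 ≈ 0.00022785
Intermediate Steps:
n = -3/2 (n = -1/6*9 = -3/2 ≈ -1.5000)
v(F, d) = 7 + d (v(F, d) = 3 + (d - 1*(-4)) = 3 + (d + 4) = 3 + (4 + d) = 7 + d)
h(k, y) = -k/2 (h(k, y) = -3*k/2 + k = -k/2)
x(X) = 4 - (-53 + X)/(7 + 2*X) (x(X) = 4 - (X - 53)/(X + (7 + X)) = 4 - (-53 + X)/(7 + 2*X))
x(h(-5, -6))/36025 = ((81 + 7*(-1/2*(-5)))/(7 + 2*(-1/2*(-5))))/36025 = ((81 + 7*(5/2))/(7 + 2*(5/2)))*(1/36025) = ((81 + 35/2)/(7 + 5))*(1/36025) = ((197/2)/12)*(1/36025) = ((1/12)*(197/2))*(1/36025) = (197/24)*(1/36025) = 197/864600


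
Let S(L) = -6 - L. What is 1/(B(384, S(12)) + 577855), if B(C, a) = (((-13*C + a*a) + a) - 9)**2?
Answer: 1/22620880 ≈ 4.4207e-8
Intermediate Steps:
B(C, a) = (-9 + a + a**2 - 13*C)**2 (B(C, a) = (((-13*C + a**2) + a) - 9)**2 = (((a**2 - 13*C) + a) - 9)**2 = ((a + a**2 - 13*C) - 9)**2 = (-9 + a + a**2 - 13*C)**2)
1/(B(384, S(12)) + 577855) = 1/((9 - (-6 - 1*12) - (-6 - 1*12)**2 + 13*384)**2 + 577855) = 1/((9 - (-6 - 12) - (-6 - 12)**2 + 4992)**2 + 577855) = 1/((9 - 1*(-18) - 1*(-18)**2 + 4992)**2 + 577855) = 1/((9 + 18 - 1*324 + 4992)**2 + 577855) = 1/((9 + 18 - 324 + 4992)**2 + 577855) = 1/(4695**2 + 577855) = 1/(22043025 + 577855) = 1/22620880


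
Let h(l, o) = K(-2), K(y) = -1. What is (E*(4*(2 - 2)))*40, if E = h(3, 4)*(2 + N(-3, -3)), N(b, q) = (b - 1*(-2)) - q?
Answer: 0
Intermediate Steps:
h(l, o) = -1
N(b, q) = 2 + b - q (N(b, q) = (b + 2) - q = (2 + b) - q = 2 + b - q)
E = -4 (E = -(2 + (2 - 3 - 1*(-3))) = -(2 + (2 - 3 + 3)) = -(2 + 2) = -1*4 = -4)
(E*(4*(2 - 2)))*40 = -16*(2 - 2)*40 = -16*0*40 = -4*0*40 = 0*40 = 0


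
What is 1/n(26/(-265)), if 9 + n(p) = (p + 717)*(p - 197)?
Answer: -70225/9923425174 ≈ -7.0767e-6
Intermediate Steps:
n(p) = -9 + (-197 + p)*(717 + p) (n(p) = -9 + (p + 717)*(p - 197) = -9 + (717 + p)*(-197 + p) = -9 + (-197 + p)*(717 + p))
1/n(26/(-265)) = 1/(-141258 + (26/(-265))**2 + 520*(26/(-265))) = 1/(-141258 + (26*(-1/265))**2 + 520*(26*(-1/265))) = 1/(-141258 + (-26/265)**2 + 520*(-26/265)) = 1/(-141258 + 676/70225 - 2704/53) = 1/(-9923425174/70225) = -70225/9923425174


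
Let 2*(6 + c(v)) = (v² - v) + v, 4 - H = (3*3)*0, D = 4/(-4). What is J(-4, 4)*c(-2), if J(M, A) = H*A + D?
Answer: -60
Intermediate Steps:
D = -1 (D = 4*(-¼) = -1)
H = 4 (H = 4 - 3*3*0 = 4 - 9*0 = 4 - 1*0 = 4 + 0 = 4)
c(v) = -6 + v²/2 (c(v) = -6 + ((v² - v) + v)/2 = -6 + v²/2)
J(M, A) = -1 + 4*A (J(M, A) = 4*A - 1 = -1 + 4*A)
J(-4, 4)*c(-2) = (-1 + 4*4)*(-6 + (½)*(-2)²) = (-1 + 16)*(-6 + (½)*4) = 15*(-6 + 2) = 15*(-4) = -60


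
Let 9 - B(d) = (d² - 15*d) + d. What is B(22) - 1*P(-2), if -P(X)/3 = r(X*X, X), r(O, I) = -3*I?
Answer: -149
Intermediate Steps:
P(X) = 9*X (P(X) = -(-9)*X = 9*X)
B(d) = 9 - d² + 14*d (B(d) = 9 - ((d² - 15*d) + d) = 9 - (d² - 14*d) = 9 + (-d² + 14*d) = 9 - d² + 14*d)
B(22) - 1*P(-2) = (9 - 1*22² + 14*22) - 1*(9*(-2)) = (9 - 1*484 + 308) - 1*(-18) = (9 - 484 + 308) - (-18) = -167 - 1*(-18) = -167 + 18 = -149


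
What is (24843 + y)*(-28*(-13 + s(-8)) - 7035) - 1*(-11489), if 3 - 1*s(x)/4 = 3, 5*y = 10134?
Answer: -896184734/5 ≈ -1.7924e+8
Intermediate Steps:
y = 10134/5 (y = (⅕)*10134 = 10134/5 ≈ 2026.8)
s(x) = 0 (s(x) = 12 - 4*3 = 12 - 12 = 0)
(24843 + y)*(-28*(-13 + s(-8)) - 7035) - 1*(-11489) = (24843 + 10134/5)*(-28*(-13 + 0) - 7035) - 1*(-11489) = 134349*(-28*(-13) - 7035)/5 + 11489 = 134349*(364 - 7035)/5 + 11489 = (134349/5)*(-6671) + 11489 = -896242179/5 + 11489 = -896184734/5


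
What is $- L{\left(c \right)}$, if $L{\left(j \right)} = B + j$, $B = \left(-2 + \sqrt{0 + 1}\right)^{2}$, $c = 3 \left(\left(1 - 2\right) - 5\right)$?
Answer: $17$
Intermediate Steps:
$c = -18$ ($c = 3 \left(\left(1 - 2\right) - 5\right) = 3 \left(-1 - 5\right) = 3 \left(-6\right) = -18$)
$B = 1$ ($B = \left(-2 + \sqrt{1}\right)^{2} = \left(-2 + 1\right)^{2} = \left(-1\right)^{2} = 1$)
$L{\left(j \right)} = 1 + j$
$- L{\left(c \right)} = - (1 - 18) = \left(-1\right) \left(-17\right) = 17$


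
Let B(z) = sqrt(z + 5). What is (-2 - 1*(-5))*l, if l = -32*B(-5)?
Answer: 0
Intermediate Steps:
B(z) = sqrt(5 + z)
l = 0 (l = -32*sqrt(5 - 5) = -32*sqrt(0) = -32*0 = 0)
(-2 - 1*(-5))*l = (-2 - 1*(-5))*0 = (-2 + 5)*0 = 3*0 = 0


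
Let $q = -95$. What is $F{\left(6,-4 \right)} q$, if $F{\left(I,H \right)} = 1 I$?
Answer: $-570$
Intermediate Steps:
$F{\left(I,H \right)} = I$
$F{\left(6,-4 \right)} q = 6 \left(-95\right) = -570$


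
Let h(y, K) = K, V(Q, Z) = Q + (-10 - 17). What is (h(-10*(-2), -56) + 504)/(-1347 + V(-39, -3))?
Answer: -448/1413 ≈ -0.31706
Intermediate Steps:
V(Q, Z) = -27 + Q (V(Q, Z) = Q - 27 = -27 + Q)
(h(-10*(-2), -56) + 504)/(-1347 + V(-39, -3)) = (-56 + 504)/(-1347 + (-27 - 39)) = 448/(-1347 - 66) = 448/(-1413) = 448*(-1/1413) = -448/1413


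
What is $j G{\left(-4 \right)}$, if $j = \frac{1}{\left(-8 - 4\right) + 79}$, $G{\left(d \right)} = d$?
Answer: $- \frac{4}{67} \approx -0.059702$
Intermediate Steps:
$j = \frac{1}{67}$ ($j = \frac{1}{\left(-8 - 4\right) + 79} = \frac{1}{-12 + 79} = \frac{1}{67} \approx 0.014925$)
$j G{\left(-4 \right)} = \frac{1}{67} \left(-4\right) = - \frac{4}{67}$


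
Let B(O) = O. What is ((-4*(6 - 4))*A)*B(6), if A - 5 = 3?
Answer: -384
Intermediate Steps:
A = 8 (A = 5 + 3 = 8)
((-4*(6 - 4))*A)*B(6) = (-4*(6 - 4)*8)*6 = (-4*2*8)*6 = -8*8*6 = -64*6 = -384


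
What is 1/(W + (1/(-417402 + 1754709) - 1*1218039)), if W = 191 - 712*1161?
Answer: -1337307/2734097415359 ≈ -4.8912e-7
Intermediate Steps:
W = -826441 (W = 191 - 826632 = -826441)
1/(W + (1/(-417402 + 1754709) - 1*1218039)) = 1/(-826441 + (1/(-417402 + 1754709) - 1*1218039)) = 1/(-826441 + (1/1337307 - 1218039)) = 1/(-826441 - 1628892080972/1337307) = 1/(-2734097415359/1337307) = -1337307/2734097415359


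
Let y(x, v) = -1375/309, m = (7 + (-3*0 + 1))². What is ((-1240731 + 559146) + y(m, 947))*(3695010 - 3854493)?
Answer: 11196298813540/103 ≈ 1.0870e+11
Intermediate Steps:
m = 64 (m = (7 + (0 + 1))² = (7 + 1)² = 8² = 64)
y(x, v) = -1375/309 (y(x, v) = -1375*1/309 = -1375/309)
((-1240731 + 559146) + y(m, 947))*(3695010 - 3854493) = ((-1240731 + 559146) - 1375/309)*(3695010 - 3854493) = (-681585 - 1375/309)*(-159483) = -210611140/309*(-159483) = 11196298813540/103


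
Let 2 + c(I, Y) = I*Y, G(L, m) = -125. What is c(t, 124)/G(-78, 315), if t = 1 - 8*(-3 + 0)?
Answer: -3098/125 ≈ -24.784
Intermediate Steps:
t = 25 (t = 1 - 8*(-3) = 1 + 24 = 25)
c(I, Y) = -2 + I*Y
c(t, 124)/G(-78, 315) = (-2 + 25*124)/(-125) = (-2 + 3100)*(-1/125) = 3098*(-1/125) = -3098/125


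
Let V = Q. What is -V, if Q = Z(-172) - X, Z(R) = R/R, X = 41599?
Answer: 41598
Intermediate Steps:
Z(R) = 1
Q = -41598 (Q = 1 - 1*41599 = 1 - 41599 = -41598)
V = -41598
-V = -1*(-41598) = 41598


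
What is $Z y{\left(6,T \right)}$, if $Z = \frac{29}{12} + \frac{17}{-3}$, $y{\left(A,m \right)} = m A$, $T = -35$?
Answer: $\frac{1365}{2} \approx 682.5$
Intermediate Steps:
$y{\left(A,m \right)} = A m$
$Z = - \frac{13}{4}$ ($Z = 29 \cdot \frac{1}{12} + 17 \left(- \frac{1}{3}\right) = \frac{29}{12} - \frac{17}{3} = - \frac{13}{4} \approx -3.25$)
$Z y{\left(6,T \right)} = - \frac{13 \cdot 6 \left(-35\right)}{4} = \left(- \frac{13}{4}\right) \left(-210\right) = \frac{1365}{2}$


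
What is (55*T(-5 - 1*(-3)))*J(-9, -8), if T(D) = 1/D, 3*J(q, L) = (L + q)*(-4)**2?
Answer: 7480/3 ≈ 2493.3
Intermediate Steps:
J(q, L) = 16*L/3 + 16*q/3 (J(q, L) = ((L + q)*(-4)**2)/3 = ((L + q)*16)/3 = (16*L + 16*q)/3 = 16*L/3 + 16*q/3)
(55*T(-5 - 1*(-3)))*J(-9, -8) = (55/(-5 - 1*(-3)))*((16/3)*(-8) + (16/3)*(-9)) = (55/(-5 + 3))*(-128/3 - 48) = (55/(-2))*(-272/3) = (55*(-1/2))*(-272/3) = -55/2*(-272/3) = 7480/3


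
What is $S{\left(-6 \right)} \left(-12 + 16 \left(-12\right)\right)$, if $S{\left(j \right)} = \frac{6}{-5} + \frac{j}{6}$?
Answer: $\frac{2244}{5} \approx 448.8$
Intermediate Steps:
$S{\left(j \right)} = - \frac{6}{5} + \frac{j}{6}$ ($S{\left(j \right)} = 6 \left(- \frac{1}{5}\right) + j \frac{1}{6} = - \frac{6}{5} + \frac{j}{6}$)
$S{\left(-6 \right)} \left(-12 + 16 \left(-12\right)\right) = \left(- \frac{6}{5} + \frac{1}{6} \left(-6\right)\right) \left(-12 + 16 \left(-12\right)\right) = \left(- \frac{6}{5} - 1\right) \left(-12 - 192\right) = \left(- \frac{11}{5}\right) \left(-204\right) = \frac{2244}{5}$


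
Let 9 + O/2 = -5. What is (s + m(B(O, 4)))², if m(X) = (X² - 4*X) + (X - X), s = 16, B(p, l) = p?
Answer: 831744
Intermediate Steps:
O = -28 (O = -18 + 2*(-5) = -18 - 10 = -28)
m(X) = X² - 4*X (m(X) = (X² - 4*X) + 0 = X² - 4*X)
(s + m(B(O, 4)))² = (16 - 28*(-4 - 28))² = (16 - 28*(-32))² = (16 + 896)² = 912² = 831744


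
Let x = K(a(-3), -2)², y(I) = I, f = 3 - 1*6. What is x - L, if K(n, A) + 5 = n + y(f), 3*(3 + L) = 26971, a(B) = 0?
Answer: -26770/3 ≈ -8923.3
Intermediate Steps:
f = -3 (f = 3 - 6 = -3)
L = 26962/3 (L = -3 + (⅓)*26971 = -3 + 26971/3 = 26962/3 ≈ 8987.3)
K(n, A) = -8 + n (K(n, A) = -5 + (n - 3) = -5 + (-3 + n) = -8 + n)
x = 64 (x = (-8 + 0)² = (-8)² = 64)
x - L = 64 - 1*26962/3 = 64 - 26962/3 = -26770/3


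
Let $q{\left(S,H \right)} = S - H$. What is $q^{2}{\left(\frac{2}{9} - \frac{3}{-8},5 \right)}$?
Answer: $\frac{100489}{5184} \approx 19.384$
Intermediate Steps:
$q^{2}{\left(\frac{2}{9} - \frac{3}{-8},5 \right)} = \left(\left(\frac{2}{9} - \frac{3}{-8}\right) - 5\right)^{2} = \left(\left(2 \cdot \frac{1}{9} - - \frac{3}{8}\right) - 5\right)^{2} = \left(\left(\frac{2}{9} + \frac{3}{8}\right) - 5\right)^{2} = \left(\frac{43}{72} - 5\right)^{2} = \left(- \frac{317}{72}\right)^{2} = \frac{100489}{5184}$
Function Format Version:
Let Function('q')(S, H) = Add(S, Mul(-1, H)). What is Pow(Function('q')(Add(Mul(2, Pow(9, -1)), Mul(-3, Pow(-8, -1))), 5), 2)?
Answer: Rational(100489, 5184) ≈ 19.384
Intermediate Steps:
Pow(Function('q')(Add(Mul(2, Pow(9, -1)), Mul(-3, Pow(-8, -1))), 5), 2) = Pow(Add(Add(Mul(2, Pow(9, -1)), Mul(-3, Pow(-8, -1))), Mul(-1, 5)), 2) = Pow(Add(Add(Mul(2, Rational(1, 9)), Mul(-3, Rational(-1, 8))), -5), 2) = Pow(Add(Add(Rational(2, 9), Rational(3, 8)), -5), 2) = Pow(Add(Rational(43, 72), -5), 2) = Pow(Rational(-317, 72), 2) = Rational(100489, 5184)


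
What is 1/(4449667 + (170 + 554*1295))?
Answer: 1/5167267 ≈ 1.9353e-7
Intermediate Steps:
1/(4449667 + (170 + 554*1295)) = 1/(4449667 + (170 + 717430)) = 1/(4449667 + 717600) = 1/5167267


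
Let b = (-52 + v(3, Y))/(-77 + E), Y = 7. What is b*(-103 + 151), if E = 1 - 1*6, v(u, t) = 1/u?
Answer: 1240/41 ≈ 30.244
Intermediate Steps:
E = -5 (E = 1 - 6 = -5)
b = 155/246 (b = (-52 + 1/3)/(-77 - 5) = (-52 + 1/3)/(-82) = -155/3*(-1/82) = 155/246 ≈ 0.63008)
b*(-103 + 151) = 155*(-103 + 151)/246 = (155/246)*48 = 1240/41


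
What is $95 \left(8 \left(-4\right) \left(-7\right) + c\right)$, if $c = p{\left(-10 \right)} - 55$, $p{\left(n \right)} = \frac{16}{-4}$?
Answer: $15675$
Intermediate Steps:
$p{\left(n \right)} = -4$ ($p{\left(n \right)} = 16 \left(- \frac{1}{4}\right) = -4$)
$c = -59$ ($c = -4 - 55 = -59$)
$95 \left(8 \left(-4\right) \left(-7\right) + c\right) = 95 \left(8 \left(-4\right) \left(-7\right) - 59\right) = 95 \left(\left(-32\right) \left(-7\right) - 59\right) = 95 \left(224 - 59\right) = 95 \cdot 165 = 15675$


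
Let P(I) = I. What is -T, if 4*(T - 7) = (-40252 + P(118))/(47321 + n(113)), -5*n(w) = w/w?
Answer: -1070707/157736 ≈ -6.7880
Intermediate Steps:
n(w) = -⅕ (n(w) = -w/(5*w) = -⅕*1 = -⅕)
T = 1070707/157736 (T = 7 + ((-40252 + 118)/(47321 - ⅕))/4 = 7 + (-40134/236604/5)/4 = 7 + (-40134*5/236604)/4 = 7 + (¼)*(-33445/39434) = 7 - 33445/157736 = 1070707/157736 ≈ 6.7880)
-T = -1*1070707/157736 = -1070707/157736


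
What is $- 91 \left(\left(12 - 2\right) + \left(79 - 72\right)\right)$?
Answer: $-1547$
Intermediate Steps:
$- 91 \left(\left(12 - 2\right) + \left(79 - 72\right)\right) = - 91 \left(10 + 7\right) = \left(-91\right) 17 = -1547$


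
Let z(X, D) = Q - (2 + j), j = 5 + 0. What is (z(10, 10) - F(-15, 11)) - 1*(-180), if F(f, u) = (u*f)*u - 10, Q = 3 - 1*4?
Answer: 1997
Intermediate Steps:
j = 5
Q = -1 (Q = 3 - 4 = -1)
F(f, u) = -10 + f*u**2 (F(f, u) = (f*u)*u - 10 = f*u**2 - 10 = -10 + f*u**2)
z(X, D) = -8 (z(X, D) = -1 - (2 + 5) = -1 - 1*7 = -1 - 7 = -8)
(z(10, 10) - F(-15, 11)) - 1*(-180) = (-8 - (-10 - 15*11**2)) - 1*(-180) = (-8 - (-10 - 15*121)) + 180 = (-8 - (-10 - 1815)) + 180 = (-8 - 1*(-1825)) + 180 = (-8 + 1825) + 180 = 1817 + 180 = 1997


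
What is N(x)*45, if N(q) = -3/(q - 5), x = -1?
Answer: 45/2 ≈ 22.500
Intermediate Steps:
N(q) = -3/(-5 + q)
N(x)*45 = -3/(-5 - 1)*45 = -3/(-6)*45 = -3*(-1/6)*45 = (1/2)*45 = 45/2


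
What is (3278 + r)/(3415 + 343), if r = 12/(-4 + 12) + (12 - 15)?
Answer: 6553/7516 ≈ 0.87187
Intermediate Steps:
r = -3/2 (r = 12/8 - 3 = 12*(1/8) - 3 = 3/2 - 3 = -3/2 ≈ -1.5000)
(3278 + r)/(3415 + 343) = (3278 - 3/2)/(3415 + 343) = (6553/2)/3758 = (6553/2)*(1/3758) = 6553/7516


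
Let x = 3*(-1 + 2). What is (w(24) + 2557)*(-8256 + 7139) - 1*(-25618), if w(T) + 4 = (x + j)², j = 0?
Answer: -2836136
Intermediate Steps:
x = 3 (x = 3*1 = 3)
w(T) = 5 (w(T) = -4 + (3 + 0)² = -4 + 3² = -4 + 9 = 5)
(w(24) + 2557)*(-8256 + 7139) - 1*(-25618) = (5 + 2557)*(-8256 + 7139) - 1*(-25618) = 2562*(-1117) + 25618 = -2861754 + 25618 = -2836136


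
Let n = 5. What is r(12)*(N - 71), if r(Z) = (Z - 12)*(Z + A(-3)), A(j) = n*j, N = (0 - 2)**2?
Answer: 0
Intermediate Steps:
N = 4 (N = (-2)**2 = 4)
A(j) = 5*j
r(Z) = (-15 + Z)*(-12 + Z) (r(Z) = (Z - 12)*(Z + 5*(-3)) = (-12 + Z)*(Z - 15) = (-12 + Z)*(-15 + Z) = (-15 + Z)*(-12 + Z))
r(12)*(N - 71) = (180 + 12**2 - 27*12)*(4 - 71) = (180 + 144 - 324)*(-67) = 0*(-67) = 0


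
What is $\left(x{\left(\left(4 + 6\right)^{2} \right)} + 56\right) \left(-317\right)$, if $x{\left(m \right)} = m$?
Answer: $-49452$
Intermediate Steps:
$\left(x{\left(\left(4 + 6\right)^{2} \right)} + 56\right) \left(-317\right) = \left(\left(4 + 6\right)^{2} + 56\right) \left(-317\right) = \left(10^{2} + 56\right) \left(-317\right) = \left(100 + 56\right) \left(-317\right) = 156 \left(-317\right) = -49452$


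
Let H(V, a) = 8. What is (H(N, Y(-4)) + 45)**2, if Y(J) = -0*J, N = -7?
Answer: 2809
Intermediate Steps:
Y(J) = 0 (Y(J) = -5*0 = 0)
(H(N, Y(-4)) + 45)**2 = (8 + 45)**2 = 53**2 = 2809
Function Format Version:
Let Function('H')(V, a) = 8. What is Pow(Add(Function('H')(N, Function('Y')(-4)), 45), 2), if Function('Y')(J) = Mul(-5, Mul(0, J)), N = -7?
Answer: 2809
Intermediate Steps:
Function('Y')(J) = 0 (Function('Y')(J) = Mul(-5, 0) = 0)
Pow(Add(Function('H')(N, Function('Y')(-4)), 45), 2) = Pow(Add(8, 45), 2) = Pow(53, 2) = 2809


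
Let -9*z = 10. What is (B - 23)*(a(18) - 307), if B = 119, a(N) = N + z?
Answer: -83552/3 ≈ -27851.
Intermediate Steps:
z = -10/9 (z = -⅑*10 = -10/9 ≈ -1.1111)
a(N) = -10/9 + N (a(N) = N - 10/9 = -10/9 + N)
(B - 23)*(a(18) - 307) = (119 - 23)*((-10/9 + 18) - 307) = 96*(152/9 - 307) = 96*(-2611/9) = -83552/3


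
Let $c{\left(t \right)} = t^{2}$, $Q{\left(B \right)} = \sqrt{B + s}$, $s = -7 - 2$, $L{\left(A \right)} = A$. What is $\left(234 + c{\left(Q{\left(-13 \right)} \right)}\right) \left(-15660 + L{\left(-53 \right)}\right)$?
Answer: $-3331156$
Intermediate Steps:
$s = -9$ ($s = -7 - 2 = -9$)
$Q{\left(B \right)} = \sqrt{-9 + B}$ ($Q{\left(B \right)} = \sqrt{B - 9} = \sqrt{-9 + B}$)
$\left(234 + c{\left(Q{\left(-13 \right)} \right)}\right) \left(-15660 + L{\left(-53 \right)}\right) = \left(234 + \left(\sqrt{-9 - 13}\right)^{2}\right) \left(-15660 - 53\right) = \left(234 + \left(\sqrt{-22}\right)^{2}\right) \left(-15713\right) = \left(234 + \left(i \sqrt{22}\right)^{2}\right) \left(-15713\right) = \left(234 - 22\right) \left(-15713\right) = 212 \left(-15713\right) = -3331156$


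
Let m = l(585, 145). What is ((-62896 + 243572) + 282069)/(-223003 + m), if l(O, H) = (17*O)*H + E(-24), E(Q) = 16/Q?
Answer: 1388235/3657064 ≈ 0.37960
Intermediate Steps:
l(O, H) = -2/3 + 17*H*O (l(O, H) = (17*O)*H + 16/(-24) = 17*H*O + 16*(-1/24) = 17*H*O - 2/3 = -2/3 + 17*H*O)
m = 4326073/3 (m = -2/3 + 17*145*585 = -2/3 + 1442025 = 4326073/3 ≈ 1.4420e+6)
((-62896 + 243572) + 282069)/(-223003 + m) = ((-62896 + 243572) + 282069)/(-223003 + 4326073/3) = (180676 + 282069)/(3657064/3) = 462745*(3/3657064) = 1388235/3657064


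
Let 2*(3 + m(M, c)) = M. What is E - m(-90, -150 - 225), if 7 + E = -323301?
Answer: -323260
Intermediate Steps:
m(M, c) = -3 + M/2
E = -323308 (E = -7 - 323301 = -323308)
E - m(-90, -150 - 225) = -323308 - (-3 + (1/2)*(-90)) = -323308 - (-3 - 45) = -323308 - 1*(-48) = -323308 + 48 = -323260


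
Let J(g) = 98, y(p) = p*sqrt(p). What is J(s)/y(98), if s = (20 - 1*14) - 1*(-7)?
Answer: sqrt(2)/14 ≈ 0.10102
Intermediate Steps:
y(p) = p**(3/2)
s = 13 (s = (20 - 14) + 7 = 6 + 7 = 13)
J(s)/y(98) = 98/(98**(3/2)) = 98/((686*sqrt(2))) = 98*(sqrt(2)/1372) = sqrt(2)/14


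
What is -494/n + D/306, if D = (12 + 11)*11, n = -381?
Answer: 82519/38862 ≈ 2.1234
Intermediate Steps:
D = 253 (D = 23*11 = 253)
-494/n + D/306 = -494/(-381) + 253/306 = -494*(-1/381) + 253*(1/306) = 494/381 + 253/306 = 82519/38862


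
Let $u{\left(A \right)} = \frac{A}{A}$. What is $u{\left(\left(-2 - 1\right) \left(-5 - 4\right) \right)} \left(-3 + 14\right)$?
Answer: $11$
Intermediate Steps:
$u{\left(A \right)} = 1$
$u{\left(\left(-2 - 1\right) \left(-5 - 4\right) \right)} \left(-3 + 14\right) = 1 \left(-3 + 14\right) = 1 \cdot 11 = 11$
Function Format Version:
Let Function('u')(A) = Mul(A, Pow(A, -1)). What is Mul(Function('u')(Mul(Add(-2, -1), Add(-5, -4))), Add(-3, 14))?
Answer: 11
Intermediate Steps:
Function('u')(A) = 1
Mul(Function('u')(Mul(Add(-2, -1), Add(-5, -4))), Add(-3, 14)) = Mul(1, Add(-3, 14)) = Mul(1, 11) = 11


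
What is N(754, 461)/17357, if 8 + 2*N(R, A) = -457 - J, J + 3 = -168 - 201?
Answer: -93/34714 ≈ -0.0026790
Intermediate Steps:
J = -372 (J = -3 + (-168 - 201) = -3 - 369 = -372)
N(R, A) = -93/2 (N(R, A) = -4 + (-457 - 1*(-372))/2 = -4 + (-457 + 372)/2 = -4 + (½)*(-85) = -4 - 85/2 = -93/2)
N(754, 461)/17357 = -93/2/17357 = -93/2*1/17357 = -93/34714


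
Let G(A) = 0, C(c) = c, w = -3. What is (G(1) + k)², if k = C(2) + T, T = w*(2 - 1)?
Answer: 1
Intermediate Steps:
T = -3 (T = -3*(2 - 1) = -3*1 = -3)
k = -1 (k = 2 - 3 = -1)
(G(1) + k)² = (0 - 1)² = (-1)² = 1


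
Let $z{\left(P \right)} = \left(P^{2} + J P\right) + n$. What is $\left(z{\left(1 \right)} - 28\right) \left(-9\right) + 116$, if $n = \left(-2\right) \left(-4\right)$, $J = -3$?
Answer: $314$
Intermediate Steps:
$n = 8$
$z{\left(P \right)} = 8 + P^{2} - 3 P$ ($z{\left(P \right)} = \left(P^{2} - 3 P\right) + 8 = 8 + P^{2} - 3 P$)
$\left(z{\left(1 \right)} - 28\right) \left(-9\right) + 116 = \left(\left(8 + 1^{2} - 3\right) - 28\right) \left(-9\right) + 116 = \left(\left(8 + 1 - 3\right) - 28\right) \left(-9\right) + 116 = \left(6 - 28\right) \left(-9\right) + 116 = \left(-22\right) \left(-9\right) + 116 = 198 + 116 = 314$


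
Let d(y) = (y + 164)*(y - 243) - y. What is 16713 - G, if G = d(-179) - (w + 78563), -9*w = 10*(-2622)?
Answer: 275041/3 ≈ 91680.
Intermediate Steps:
w = 8740/3 (w = -10*(-2622)/9 = -⅑*(-26220) = 8740/3 ≈ 2913.3)
d(y) = -y + (-243 + y)*(164 + y) (d(y) = (164 + y)*(-243 + y) - y = (-243 + y)*(164 + y) - y = -y + (-243 + y)*(164 + y))
G = -224902/3 (G = (-39852 + (-179)² - 80*(-179)) - (8740/3 + 78563) = (-39852 + 32041 + 14320) - 1*244429/3 = 6509 - 244429/3 = -224902/3 ≈ -74967.)
16713 - G = 16713 - 1*(-224902/3) = 16713 + 224902/3 = 275041/3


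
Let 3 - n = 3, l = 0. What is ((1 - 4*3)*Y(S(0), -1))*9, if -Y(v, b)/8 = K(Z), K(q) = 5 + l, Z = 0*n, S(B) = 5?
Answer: 3960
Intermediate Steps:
n = 0 (n = 3 - 1*3 = 3 - 3 = 0)
Z = 0 (Z = 0*0 = 0)
K(q) = 5 (K(q) = 5 + 0 = 5)
Y(v, b) = -40 (Y(v, b) = -8*5 = -40)
((1 - 4*3)*Y(S(0), -1))*9 = ((1 - 4*3)*(-40))*9 = ((1 - 12)*(-40))*9 = -11*(-40)*9 = 440*9 = 3960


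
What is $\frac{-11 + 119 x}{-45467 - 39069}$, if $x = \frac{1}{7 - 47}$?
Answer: $\frac{559}{3381440} \approx 0.00016531$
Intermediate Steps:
$x = - \frac{1}{40}$ ($x = \frac{1}{-40} = - \frac{1}{40} \approx -0.025$)
$\frac{-11 + 119 x}{-45467 - 39069} = \frac{-11 + 119 \left(- \frac{1}{40}\right)}{-45467 - 39069} = \frac{-11 - \frac{119}{40}}{-84536} = \left(- \frac{559}{40}\right) \left(- \frac{1}{84536}\right) = \frac{559}{3381440}$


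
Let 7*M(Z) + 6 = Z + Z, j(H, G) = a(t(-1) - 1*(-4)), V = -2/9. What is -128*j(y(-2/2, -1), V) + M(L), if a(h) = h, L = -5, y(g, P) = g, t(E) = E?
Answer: -2704/7 ≈ -386.29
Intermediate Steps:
V = -2/9 (V = -2*⅑ = -2/9 ≈ -0.22222)
j(H, G) = 3 (j(H, G) = -1 - 1*(-4) = -1 + 4 = 3)
M(Z) = -6/7 + 2*Z/7 (M(Z) = -6/7 + (Z + Z)/7 = -6/7 + (2*Z)/7 = -6/7 + 2*Z/7)
-128*j(y(-2/2, -1), V) + M(L) = -128*3 + (-6/7 + (2/7)*(-5)) = -384 + (-6/7 - 10/7) = -384 - 16/7 = -2704/7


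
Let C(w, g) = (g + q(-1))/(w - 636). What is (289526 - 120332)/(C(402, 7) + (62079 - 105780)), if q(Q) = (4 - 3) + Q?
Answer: -39591396/10226041 ≈ -3.8716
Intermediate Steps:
q(Q) = 1 + Q
C(w, g) = g/(-636 + w) (C(w, g) = (g + (1 - 1))/(w - 636) = (g + 0)/(-636 + w) = g/(-636 + w))
(289526 - 120332)/(C(402, 7) + (62079 - 105780)) = (289526 - 120332)/(7/(-636 + 402) + (62079 - 105780)) = 169194/(7/(-234) - 43701) = 169194/(7*(-1/234) - 43701) = 169194/(-7/234 - 43701) = 169194/(-10226041/234) = 169194*(-234/10226041) = -39591396/10226041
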